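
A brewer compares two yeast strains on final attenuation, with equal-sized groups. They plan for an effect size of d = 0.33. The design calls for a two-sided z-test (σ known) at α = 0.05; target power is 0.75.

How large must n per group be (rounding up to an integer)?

n = 128 per group

For power 0.75 need Φ(δ − z_{0.025}) = 0.75, so δ = z_{0.025} + z_{0.25} = 1.960 + 0.674 = 2.634.
(Ignoring the negligible lower-tail rejection probability gives the usual closed-form inversion.)
δ = d·√(n/2) ⇒ n = 2(δ/d)² = 2 × (2.634 / 0.33)² = 127.46.
Round up to the next whole unit.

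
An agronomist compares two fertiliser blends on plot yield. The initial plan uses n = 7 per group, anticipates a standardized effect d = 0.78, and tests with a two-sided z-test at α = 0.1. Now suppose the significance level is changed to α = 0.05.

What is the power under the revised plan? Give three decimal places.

δ = d·√(n/2) = 0.78 × √(7/2) = 1.4592 (unchanged). New critical value: z_{0.025} = 1.960.
Revised power = Φ(δ − 1.960) + Φ(−δ − 1.960) = Φ(-0.501) + Φ(-3.419) = 0.3083 + 0.0003 = 0.3086.

Power ≈ 0.309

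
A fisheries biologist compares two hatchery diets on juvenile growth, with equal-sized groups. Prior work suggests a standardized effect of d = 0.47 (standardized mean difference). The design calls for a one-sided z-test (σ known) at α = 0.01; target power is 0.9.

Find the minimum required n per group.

n = 118 per group

For power 0.9 need Φ(δ − z_{0.01}) = 0.9, so δ = z_{0.01} + z_{0.10} = 2.326 + 1.282 = 3.608.
δ = d·√(n/2) ⇒ n = 2(δ/d)² = 2 × (3.608 / 0.47)² = 117.85.
Round up to the next whole unit.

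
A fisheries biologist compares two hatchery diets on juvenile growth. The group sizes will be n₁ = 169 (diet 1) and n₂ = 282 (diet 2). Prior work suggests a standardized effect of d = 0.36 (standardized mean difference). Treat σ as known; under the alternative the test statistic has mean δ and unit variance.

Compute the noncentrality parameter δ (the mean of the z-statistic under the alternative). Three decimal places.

δ ≈ 3.701

The noncentrality parameter scales effect size by the design's sample-size factor: δ = d / √(1/n₁ + 1/n₂) = 0.36 / √(1/169 + 1/282) = 3.7007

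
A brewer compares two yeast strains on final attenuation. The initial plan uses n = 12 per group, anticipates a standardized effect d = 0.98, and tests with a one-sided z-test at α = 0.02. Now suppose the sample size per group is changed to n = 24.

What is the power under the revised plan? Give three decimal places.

With n = 24 per group: δ = d·√(n/2) = 0.98 × √(24/2) = 3.3948. Critical value z_{0.02} = 2.054.
Revised power = Φ(δ − 2.054) = Φ(1.341) = 0.9101.

Power ≈ 0.910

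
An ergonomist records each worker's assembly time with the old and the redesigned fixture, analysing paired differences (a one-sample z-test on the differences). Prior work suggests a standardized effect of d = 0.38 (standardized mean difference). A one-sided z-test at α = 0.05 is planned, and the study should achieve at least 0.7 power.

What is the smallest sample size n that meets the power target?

n = 33

For power 0.7 need Φ(δ − z_{0.05}) = 0.7, so δ = z_{0.05} + z_{0.30} = 1.645 + 0.524 = 2.169.
δ = d·√n ⇒ n = (δ/d)² = (2.169 / 0.38)² = 32.59.
Rounding up, n = 33.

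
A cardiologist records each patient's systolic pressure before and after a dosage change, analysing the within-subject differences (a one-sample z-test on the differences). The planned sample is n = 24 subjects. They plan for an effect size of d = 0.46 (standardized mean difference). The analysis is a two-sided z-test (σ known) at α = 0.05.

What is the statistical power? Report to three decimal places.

Noncentrality parameter: δ = d·√n = 0.46 × √24 = 2.2535
Critical value for a two-sided test at α = 0.05: z_{α/2} = 1.960.
Power = Φ(δ − 1.960) + Φ(−δ − 1.960) = Φ(0.294) + Φ(-4.213) = 0.6155 + 0.0000 = 0.6155.

Power ≈ 0.615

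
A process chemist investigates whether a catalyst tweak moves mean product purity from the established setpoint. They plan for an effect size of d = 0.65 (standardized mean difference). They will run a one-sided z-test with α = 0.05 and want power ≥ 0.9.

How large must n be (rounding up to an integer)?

Set Φ(δ − 1.645) = 0.9; then δ − 1.645 = Φ⁻¹(0.9) = 1.282, giving δ = 2.926.
δ = d·√n ⇒ n = (δ/d)² = (2.926 / 0.65)² = 20.27.
Rounding up, n = 21.

n = 21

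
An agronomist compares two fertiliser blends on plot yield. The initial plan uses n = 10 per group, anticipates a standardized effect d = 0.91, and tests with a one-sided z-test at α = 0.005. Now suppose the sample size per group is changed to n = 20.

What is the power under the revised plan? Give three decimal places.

Power ≈ 0.619

With n = 20 per group: δ = d·√(n/2) = 0.91 × √(20/2) = 2.8777. Critical value z_{0.005} = 2.576.
Revised power = Φ(δ − 2.576) = Φ(0.302) = 0.6186.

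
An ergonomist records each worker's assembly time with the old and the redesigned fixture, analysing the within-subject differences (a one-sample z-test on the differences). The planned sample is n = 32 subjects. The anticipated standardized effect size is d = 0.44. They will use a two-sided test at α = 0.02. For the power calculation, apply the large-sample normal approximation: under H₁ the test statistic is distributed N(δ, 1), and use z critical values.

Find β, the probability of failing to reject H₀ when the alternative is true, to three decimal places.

β ≈ 0.435

Noncentrality parameter: λ = d·√n = 0.44 × √32 = 2.4890
Two-sided α = 0.02 → critical value z_{0.01} = 2.326.
Power = Φ(λ − 2.326) + Φ(−λ − 2.326) = Φ(0.163) + Φ(-4.815) = 0.5646 + 0.0000 = 0.5646.
Type II error: β = 1 − power = 1 − 0.5646 = 0.4354.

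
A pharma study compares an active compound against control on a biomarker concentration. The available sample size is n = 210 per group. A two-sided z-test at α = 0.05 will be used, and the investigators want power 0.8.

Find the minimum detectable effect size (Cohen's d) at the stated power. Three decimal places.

d ≈ 0.273

Need Φ(δ − 1.960) = 0.8, so δ = 1.960 + 0.842 = 2.802.
(The second rejection-region term Φ(−δ − z_{α/2}) is negligible and dropped.)
δ = d·√(n/2) ⇒ d = δ/√(n/2) = 2.802/√(210/2) = 0.2734.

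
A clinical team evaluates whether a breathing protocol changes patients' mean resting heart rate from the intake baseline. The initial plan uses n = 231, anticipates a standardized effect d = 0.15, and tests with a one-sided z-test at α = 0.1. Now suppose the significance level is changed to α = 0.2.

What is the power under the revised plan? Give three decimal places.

Power ≈ 0.925

δ = d·√n = 0.15 × √231 = 2.2798 (unchanged). New critical value: z_{0.2} = 0.842.
Revised power = Φ(δ − 0.842) = Φ(1.438) = 0.9248.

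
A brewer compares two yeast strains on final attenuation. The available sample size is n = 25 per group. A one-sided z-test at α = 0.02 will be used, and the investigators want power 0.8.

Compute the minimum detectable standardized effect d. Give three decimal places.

d ≈ 0.819

Required noncentrality: δ = z_{0.02} + z_{0.20} = 2.054 + 0.842 = 2.895.
δ = d·√(n/2) ⇒ d = δ/√(n/2) = 2.895/√(25/2) = 0.8189.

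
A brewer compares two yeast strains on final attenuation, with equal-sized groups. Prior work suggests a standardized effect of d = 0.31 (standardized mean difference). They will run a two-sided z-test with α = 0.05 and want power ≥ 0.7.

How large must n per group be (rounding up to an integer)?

n = 129 per group

Set Φ(δ − 1.960) = 0.7; then δ − 1.960 = Φ⁻¹(0.7) = 0.524, giving δ = 2.484.
(For δ > 0 the lower-tail rejection region contributes negligibly to power, so the one-term inversion is standard.)
δ = d·√(n/2) ⇒ n = 2(δ/d)² = 2 × (2.484 / 0.31)² = 128.45.
Rounding up, n = 129 per group.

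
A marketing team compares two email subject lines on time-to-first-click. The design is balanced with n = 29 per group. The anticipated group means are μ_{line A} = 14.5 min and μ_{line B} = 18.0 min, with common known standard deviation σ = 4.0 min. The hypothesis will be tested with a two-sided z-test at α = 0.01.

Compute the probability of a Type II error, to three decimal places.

Standardized effect: d = |μ_{line A} − μ_{line B}| / σ = |14.5 − 18.0| / 4.0 = 0.8750
Noncentrality parameter: δ = d·√(n/2) = 0.8750 × √(29/2) = 3.3319
Two-sided α = 0.01 → critical value z_{0.005} = 2.576.
Power = Φ(δ − 2.576) + Φ(−δ − 2.576) = Φ(0.756) + Φ(-5.908) = 0.7752 + 0.0000 = 0.7752.
Type II error: β = 1 − power = 1 − 0.7752 = 0.2248.

β ≈ 0.225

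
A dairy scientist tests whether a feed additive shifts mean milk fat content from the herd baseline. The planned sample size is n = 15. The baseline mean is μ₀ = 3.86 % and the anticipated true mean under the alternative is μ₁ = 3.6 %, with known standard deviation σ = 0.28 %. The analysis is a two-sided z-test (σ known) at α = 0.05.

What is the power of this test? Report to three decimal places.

Power ≈ 0.949

Standardized effect: d = |μ₁ − μ₀| / σ = |3.6 − 3.86| / 0.28 = 0.9286
Noncentrality parameter: δ = d·√n = 0.9286 × √15 = 3.5963
Two-sided α = 0.05 → critical value z_{0.025} = 1.960.
Power = Φ(δ − 1.960) + Φ(−δ − 1.960) = Φ(1.636) + Φ(-5.556) = 0.9491 + 0.0000 = 0.9491.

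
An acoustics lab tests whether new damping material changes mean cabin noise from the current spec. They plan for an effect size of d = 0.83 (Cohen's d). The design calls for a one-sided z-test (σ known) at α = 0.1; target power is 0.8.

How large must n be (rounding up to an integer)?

For power 0.8 need Φ(δ − z_{0.1}) = 0.8, so δ = z_{0.1} + z_{0.20} = 1.282 + 0.842 = 2.123.
δ = d·√n ⇒ n = (δ/d)² = (2.123 / 0.83)² = 6.54.
Round up to the next whole unit.

n = 7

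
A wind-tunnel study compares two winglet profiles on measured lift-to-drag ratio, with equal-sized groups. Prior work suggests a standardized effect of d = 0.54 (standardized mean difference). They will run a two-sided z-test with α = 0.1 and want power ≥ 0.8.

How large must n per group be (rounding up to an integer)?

n = 43 per group

For power 0.8 need Φ(δ − z_{0.05}) = 0.8, so δ = z_{0.05} + z_{0.20} = 1.645 + 0.842 = 2.486.
(Ignoring the negligible lower-tail rejection probability gives the usual closed-form inversion.)
δ = d·√(n/2) ⇒ n = 2(δ/d)² = 2 × (2.486 / 0.54)² = 42.40.
Round up to the next whole unit.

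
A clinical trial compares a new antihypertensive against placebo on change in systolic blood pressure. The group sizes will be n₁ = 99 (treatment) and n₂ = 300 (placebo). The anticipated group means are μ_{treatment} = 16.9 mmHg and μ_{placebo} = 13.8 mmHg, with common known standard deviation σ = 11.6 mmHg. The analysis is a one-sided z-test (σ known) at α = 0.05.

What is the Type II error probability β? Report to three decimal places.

β ≈ 0.254

Standardized effect: d = |μ_{treatment} − μ_{placebo}| / σ = |16.9 − 13.8| / 11.6 = 0.2672
Noncentrality parameter: λ = d / √(1/n₁ + 1/n₂) = 0.2672 / √(1/99 + 1/300) = 2.3057
Critical value for a one-sided test at α = 0.05: z_α = 1.645.
Power = P(Z > 1.645 − λ) = Φ(0.661) = 0.7456.
Type II error: β = 1 − power = 1 − 0.7456 = 0.2544.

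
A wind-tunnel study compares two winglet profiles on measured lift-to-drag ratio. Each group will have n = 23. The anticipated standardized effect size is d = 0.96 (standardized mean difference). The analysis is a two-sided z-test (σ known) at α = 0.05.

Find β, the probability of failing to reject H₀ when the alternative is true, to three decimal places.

Noncentrality parameter: δ = d·√(n/2) = 0.96 × √(23/2) = 3.2555
Two-sided α = 0.05 → critical value z_{0.025} = 1.960.
Power = Φ(δ − 1.960) + Φ(−δ − 1.960) = Φ(1.296) + Φ(-5.215) = 0.9024 + 0.0000 = 0.9024.
Type II error: β = 1 − power = 1 − 0.9024 = 0.0976.

β ≈ 0.098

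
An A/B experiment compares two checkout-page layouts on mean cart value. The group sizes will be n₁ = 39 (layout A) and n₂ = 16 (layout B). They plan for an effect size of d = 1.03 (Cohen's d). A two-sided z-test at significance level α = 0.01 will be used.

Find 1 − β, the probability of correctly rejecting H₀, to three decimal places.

Power ≈ 0.814

Noncentrality parameter: δ = d / √(1/n₁ + 1/n₂) = 1.03 / √(1/39 + 1/16) = 3.4694
Critical value for a two-sided test at α = 0.01: z_{α/2} = 2.576.
Power = Φ(δ − 2.576) + Φ(−δ − 2.576) = Φ(0.894) + Φ(-6.045) = 0.8142 + 0.0000 = 0.8142.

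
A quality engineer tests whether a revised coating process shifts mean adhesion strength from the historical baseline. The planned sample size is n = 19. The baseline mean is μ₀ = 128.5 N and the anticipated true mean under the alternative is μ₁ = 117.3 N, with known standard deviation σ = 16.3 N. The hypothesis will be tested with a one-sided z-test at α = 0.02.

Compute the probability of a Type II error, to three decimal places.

β ≈ 0.173

Standardized effect: d = |μ₁ − μ₀| / σ = |117.3 − 128.5| / 16.3 = 0.6871
Noncentrality parameter: δ = d·√n = 0.6871 × √19 = 2.9951
One-sided α = 0.02 → critical value z_{0.02} = 2.054.
Power = P(Z > 2.054 − δ) = Φ(0.941) = 0.8267.
Type II error: β = 1 − power = 1 − 0.8267 = 0.1733.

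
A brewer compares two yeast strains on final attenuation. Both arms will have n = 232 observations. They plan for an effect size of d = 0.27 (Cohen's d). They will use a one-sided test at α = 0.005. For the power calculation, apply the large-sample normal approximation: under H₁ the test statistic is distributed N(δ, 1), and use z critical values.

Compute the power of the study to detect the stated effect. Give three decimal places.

Power ≈ 0.630

Noncentrality parameter: λ = d·√(n/2) = 0.27 × √(232/2) = 2.9080
Critical value for a one-sided test at α = 0.005: z_α = 2.576.
Power = Φ(λ − 2.576) = Φ(0.332) = 0.6301.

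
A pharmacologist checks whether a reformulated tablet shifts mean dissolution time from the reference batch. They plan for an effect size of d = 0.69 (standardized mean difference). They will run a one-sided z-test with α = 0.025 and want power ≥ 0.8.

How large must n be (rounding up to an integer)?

For power 0.8 need Φ(δ − z_{0.025}) = 0.8, so δ = z_{0.025} + z_{0.20} = 1.960 + 0.842 = 2.802.
δ = d·√n ⇒ n = (δ/d)² = (2.802 / 0.69)² = 16.49.
Rounding up, n = 17.

n = 17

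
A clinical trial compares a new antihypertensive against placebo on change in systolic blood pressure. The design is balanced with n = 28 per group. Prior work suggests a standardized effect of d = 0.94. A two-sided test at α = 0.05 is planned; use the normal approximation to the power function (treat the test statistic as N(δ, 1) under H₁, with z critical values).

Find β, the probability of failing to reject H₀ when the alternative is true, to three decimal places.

Noncentrality parameter: δ = d·√(n/2) = 0.94 × √(28/2) = 3.5172
Critical value for a two-sided test at α = 0.05: z_{α/2} = 1.960.
Power = Φ(δ − 1.960) + Φ(−δ − 1.960) = Φ(1.557) + Φ(-5.477) = 0.9403 + 0.0000 = 0.9403.
Type II error: β = 1 − power = 1 − 0.9403 = 0.0597.

β ≈ 0.060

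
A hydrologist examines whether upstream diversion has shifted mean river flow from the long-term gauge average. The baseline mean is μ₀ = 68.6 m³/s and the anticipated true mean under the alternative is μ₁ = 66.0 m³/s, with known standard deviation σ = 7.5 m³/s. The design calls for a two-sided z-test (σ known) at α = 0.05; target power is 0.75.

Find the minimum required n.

Standardized effect: d = |μ₁ − μ₀| / σ = |66.0 − 68.6| / 7.5 = 0.3467
For power 0.75 need Φ(δ − z_{0.025}) = 0.75, so δ = z_{0.025} + z_{0.25} = 1.960 + 0.674 = 2.634.
(Ignoring the negligible lower-tail rejection probability gives the usual closed-form inversion.)
δ = d·√n ⇒ n = (δ/d)² = (2.634 / 0.3467)² = 57.75.
Rounding up, n = 58.

n = 58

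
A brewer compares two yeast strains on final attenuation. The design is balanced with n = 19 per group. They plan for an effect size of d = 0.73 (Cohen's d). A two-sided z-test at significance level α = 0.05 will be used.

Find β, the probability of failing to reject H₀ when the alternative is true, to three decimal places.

Noncentrality parameter: δ = d·√(n/2) = 0.73 × √(19/2) = 2.2500
Critical value for a two-sided test at α = 0.05: z_{α/2} = 1.960.
Power = Φ(δ − 1.960) + Φ(−δ − 1.960) = Φ(0.290) + Φ(-4.210) = 0.6141 + 0.0000 = 0.6141.
Type II error: β = 1 − power = 1 − 0.6141 = 0.3859.

β ≈ 0.386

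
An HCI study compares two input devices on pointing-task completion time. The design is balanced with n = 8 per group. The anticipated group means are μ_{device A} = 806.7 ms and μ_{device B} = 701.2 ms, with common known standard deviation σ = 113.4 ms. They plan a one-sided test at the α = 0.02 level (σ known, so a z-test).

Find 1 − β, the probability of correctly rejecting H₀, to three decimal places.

Standardized effect: d = |μ_{device A} − μ_{device B}| / σ = |806.7 − 701.2| / 113.4 = 0.9303
Noncentrality parameter: δ = d·√(n/2) = 0.9303 × √(8/2) = 1.8607
Critical value for a one-sided test at α = 0.02: z_α = 2.054.
Power = P(Z > 2.054 − δ) = Φ(-0.193) = 0.4234.

Power ≈ 0.423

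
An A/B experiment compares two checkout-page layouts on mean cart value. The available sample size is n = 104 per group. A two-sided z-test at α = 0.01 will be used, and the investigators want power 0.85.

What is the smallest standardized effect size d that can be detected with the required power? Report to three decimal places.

d ≈ 0.501

Required noncentrality: δ = z_{0.005} + z_{0.15} = 2.576 + 1.036 = 3.612.
(Lower-tail contribution to power is negligible for δ > 0.)
δ = d·√(n/2) ⇒ d = δ/√(n/2) = 3.612/√(104/2) = 0.5009.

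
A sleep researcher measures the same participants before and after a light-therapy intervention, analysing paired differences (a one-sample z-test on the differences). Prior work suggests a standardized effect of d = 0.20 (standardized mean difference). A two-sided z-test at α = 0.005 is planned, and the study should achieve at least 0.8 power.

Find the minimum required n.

n = 333

For power 0.8 need Φ(δ − z_{0.0025}) = 0.8, so δ = z_{0.0025} + z_{0.20} = 2.807 + 0.842 = 3.649.
(Ignoring the negligible lower-tail rejection probability gives the usual closed-form inversion.)
δ = d·√n ⇒ n = (δ/d)² = (3.649 / 0.20)² = 332.82.
Rounding up, n = 333.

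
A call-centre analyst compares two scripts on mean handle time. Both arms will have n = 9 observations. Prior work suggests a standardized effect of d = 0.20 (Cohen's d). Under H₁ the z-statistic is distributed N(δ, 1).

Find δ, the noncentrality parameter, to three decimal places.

The noncentrality parameter scales effect size by the design's sample-size factor: δ = d·√(n/2) = 0.20 × √(9/2) = 0.4243

δ ≈ 0.424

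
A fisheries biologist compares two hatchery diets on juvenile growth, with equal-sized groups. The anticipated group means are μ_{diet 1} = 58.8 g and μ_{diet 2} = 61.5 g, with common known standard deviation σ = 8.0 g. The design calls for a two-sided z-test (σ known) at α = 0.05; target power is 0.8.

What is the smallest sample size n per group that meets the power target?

Standardized effect: d = |μ_{diet 1} − μ_{diet 2}| / σ = |58.8 − 61.5| / 8.0 = 0.3375
For power 0.8 need Φ(δ − z_{0.025}) = 0.8, so δ = z_{0.025} + z_{0.20} = 1.960 + 0.842 = 2.802.
(Ignoring the negligible lower-tail rejection probability gives the usual closed-form inversion.)
δ = d·√(n/2) ⇒ n = 2(δ/d)² = 2 × (2.802 / 0.3375)² = 137.81.
Round up to the next whole unit.

n = 138 per group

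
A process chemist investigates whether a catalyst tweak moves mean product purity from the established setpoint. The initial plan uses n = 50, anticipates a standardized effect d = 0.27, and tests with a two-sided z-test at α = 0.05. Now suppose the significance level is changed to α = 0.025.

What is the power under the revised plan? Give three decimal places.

δ = d·√n = 0.27 × √50 = 1.9092 (unchanged). New critical value: z_{0.0125} = 2.241.
Revised power = Φ(δ − 2.241) + Φ(−δ − 2.241) = Φ(-0.332) + Φ(-4.151) = 0.3699 + 0.0000 = 0.3699.

Power ≈ 0.370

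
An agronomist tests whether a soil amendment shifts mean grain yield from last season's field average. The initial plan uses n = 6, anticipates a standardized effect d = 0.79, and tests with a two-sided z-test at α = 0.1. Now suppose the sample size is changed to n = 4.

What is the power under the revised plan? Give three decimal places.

With n = 4: δ = d·√n = 0.79 × √4 = 1.5800. Critical value z_{0.05} = 1.645.
Revised power = Φ(δ − 1.645) + Φ(−δ − 1.645) = Φ(-0.065) + Φ(-3.225) = 0.4741 + 0.0006 = 0.4748.

Power ≈ 0.475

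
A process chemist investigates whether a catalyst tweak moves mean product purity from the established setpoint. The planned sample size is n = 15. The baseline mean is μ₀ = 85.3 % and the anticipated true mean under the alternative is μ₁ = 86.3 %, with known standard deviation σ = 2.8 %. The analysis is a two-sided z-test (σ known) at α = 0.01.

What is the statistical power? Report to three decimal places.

Standardized effect: d = |μ₁ − μ₀| / σ = |86.3 − 85.3| / 2.8 = 0.3571
Noncentrality parameter: δ = d·√n = 0.3571 × √15 = 1.3832
Two-sided α = 0.01 → critical value z_{0.005} = 2.576.
Power = Φ(δ − 2.576) + Φ(−δ − 2.576) = Φ(-1.193) + Φ(-3.959) = 0.1165 + 0.0000 = 0.1165.

Power ≈ 0.117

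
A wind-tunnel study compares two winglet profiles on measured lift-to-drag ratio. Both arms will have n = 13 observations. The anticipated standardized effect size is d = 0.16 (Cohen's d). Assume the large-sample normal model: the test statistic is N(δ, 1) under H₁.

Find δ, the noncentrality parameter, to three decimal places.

δ ≈ 0.408

δ = d·√(n/2) = 0.16 × √(13/2) = 0.4079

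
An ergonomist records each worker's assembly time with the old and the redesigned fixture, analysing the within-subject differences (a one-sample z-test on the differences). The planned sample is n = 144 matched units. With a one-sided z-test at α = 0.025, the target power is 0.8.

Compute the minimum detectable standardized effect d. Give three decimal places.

Need Φ(δ − 1.960) = 0.8, so δ = 1.960 + 0.842 = 2.802.
δ = d·√n ⇒ d = δ/√n = 2.802/√144 = 0.2335.

d ≈ 0.233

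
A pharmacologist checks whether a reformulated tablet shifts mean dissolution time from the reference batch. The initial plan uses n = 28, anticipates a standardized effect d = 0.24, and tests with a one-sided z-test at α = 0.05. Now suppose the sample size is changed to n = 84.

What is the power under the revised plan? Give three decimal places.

With n = 84: δ = d·√n = 0.24 × √84 = 2.1996. Critical value z_{0.05} = 1.645.
Revised power = Φ(δ − 1.645) = Φ(0.555) = 0.7105.

Power ≈ 0.710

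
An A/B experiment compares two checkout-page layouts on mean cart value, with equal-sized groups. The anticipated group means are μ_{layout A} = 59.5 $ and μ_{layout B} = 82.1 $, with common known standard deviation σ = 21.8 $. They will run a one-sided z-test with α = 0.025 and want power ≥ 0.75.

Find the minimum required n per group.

Standardized effect: d = |μ_{layout A} − μ_{layout B}| / σ = |59.5 − 82.1| / 21.8 = 1.0367
Set Φ(δ − 1.960) = 0.75; then δ − 1.960 = Φ⁻¹(0.75) = 0.674, giving δ = 2.634.
δ = d·√(n/2) ⇒ n = 2(δ/d)² = 2 × (2.634 / 1.0367)² = 12.92.
Round up to the next whole unit.

n = 13 per group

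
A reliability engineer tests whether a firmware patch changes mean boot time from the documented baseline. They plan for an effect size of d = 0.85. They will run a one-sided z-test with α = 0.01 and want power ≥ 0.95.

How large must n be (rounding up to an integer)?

For power 0.95 need Φ(δ − z_{0.01}) = 0.95, so δ = z_{0.01} + z_{0.05} = 2.326 + 1.645 = 3.971.
δ = d·√n ⇒ n = (δ/d)² = (3.971 / 0.85)² = 21.83.
Rounding up, n = 22.

n = 22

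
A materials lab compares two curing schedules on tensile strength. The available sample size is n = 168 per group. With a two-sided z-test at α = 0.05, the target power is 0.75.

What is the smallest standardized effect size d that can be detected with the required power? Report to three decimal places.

Required noncentrality: δ = z_{0.025} + z_{0.25} = 1.960 + 0.674 = 2.634.
(The second rejection-region term Φ(−δ − z_{α/2}) is negligible and dropped.)
δ = d·√(n/2) ⇒ d = δ/√(n/2) = 2.634/√(168/2) = 0.2874.

d ≈ 0.287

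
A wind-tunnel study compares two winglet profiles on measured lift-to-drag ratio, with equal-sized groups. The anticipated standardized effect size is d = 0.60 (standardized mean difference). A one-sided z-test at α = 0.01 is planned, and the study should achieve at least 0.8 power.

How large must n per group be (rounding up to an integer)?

Set Φ(δ − 2.326) = 0.8; then δ − 2.326 = Φ⁻¹(0.8) = 0.842, giving δ = 3.168.
δ = d·√(n/2) ⇒ n = 2(δ/d)² = 2 × (3.168 / 0.60)² = 55.76.
Round up to the next whole unit.

n = 56 per group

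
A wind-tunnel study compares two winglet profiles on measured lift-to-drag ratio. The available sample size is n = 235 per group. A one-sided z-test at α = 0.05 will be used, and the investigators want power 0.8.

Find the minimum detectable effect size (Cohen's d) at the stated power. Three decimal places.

d ≈ 0.229

Required noncentrality: δ = z_{0.05} + z_{0.20} = 1.645 + 0.842 = 2.486.
δ = d·√(n/2) ⇒ d = δ/√(n/2) = 2.486/√(235/2) = 0.2294.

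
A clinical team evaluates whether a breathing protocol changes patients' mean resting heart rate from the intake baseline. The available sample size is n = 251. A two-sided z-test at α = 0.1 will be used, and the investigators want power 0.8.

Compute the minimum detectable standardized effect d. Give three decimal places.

d ≈ 0.157

Required noncentrality: δ = z_{0.05} + z_{0.20} = 1.645 + 0.842 = 2.486.
(The second rejection-region term Φ(−δ − z_{α/2}) is negligible and dropped.)
δ = d·√n ⇒ d = δ/√n = 2.486/√251 = 0.1569.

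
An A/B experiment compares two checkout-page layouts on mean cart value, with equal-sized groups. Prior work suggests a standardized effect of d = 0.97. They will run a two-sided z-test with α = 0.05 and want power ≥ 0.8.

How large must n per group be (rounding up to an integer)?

Set Φ(δ − 1.960) = 0.8; then δ − 1.960 = Φ⁻¹(0.8) = 0.842, giving δ = 2.802.
(Ignoring the negligible lower-tail rejection probability gives the usual closed-form inversion.)
δ = d·√(n/2) ⇒ n = 2(δ/d)² = 2 × (2.802 / 0.97)² = 16.68.
Rounding up, n = 17 per group.

n = 17 per group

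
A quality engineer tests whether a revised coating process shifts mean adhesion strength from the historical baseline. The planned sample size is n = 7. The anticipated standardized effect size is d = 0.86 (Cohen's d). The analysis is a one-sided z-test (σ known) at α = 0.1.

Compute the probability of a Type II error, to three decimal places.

Noncentrality parameter: δ = d·√n = 0.86 × √7 = 2.2753
One-sided α = 0.1 → critical value z_{0.1} = 1.282.
Power = Φ(δ − 1.282) = Φ(0.994) = 0.8398.
Type II error: β = 1 − power = 1 − 0.8398 = 0.1602.

β ≈ 0.160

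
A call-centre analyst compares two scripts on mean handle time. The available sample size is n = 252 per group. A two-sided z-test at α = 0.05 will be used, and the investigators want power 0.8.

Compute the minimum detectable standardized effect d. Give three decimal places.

Required noncentrality: δ = z_{0.025} + z_{0.20} = 1.960 + 0.842 = 2.802.
(Lower-tail contribution to power is negligible for δ > 0.)
δ = d·√(n/2) ⇒ d = δ/√(n/2) = 2.802/√(252/2) = 0.2496.

d ≈ 0.250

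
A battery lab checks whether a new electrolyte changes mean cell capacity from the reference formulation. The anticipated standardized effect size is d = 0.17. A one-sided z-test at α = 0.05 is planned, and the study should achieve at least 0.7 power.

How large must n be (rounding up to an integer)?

For power 0.7 need Φ(δ − z_{0.05}) = 0.7, so δ = z_{0.05} + z_{0.30} = 1.645 + 0.524 = 2.169.
δ = d·√n ⇒ n = (δ/d)² = (2.169 / 0.17)² = 162.83.
Rounding up, n = 163.

n = 163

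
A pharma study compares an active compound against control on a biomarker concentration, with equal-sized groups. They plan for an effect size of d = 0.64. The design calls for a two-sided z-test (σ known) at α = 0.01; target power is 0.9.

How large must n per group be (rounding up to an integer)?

n = 73 per group

Set Φ(δ − 2.576) = 0.9; then δ − 2.576 = Φ⁻¹(0.9) = 1.282, giving δ = 3.857.
(Ignoring the negligible lower-tail rejection probability gives the usual closed-form inversion.)
δ = d·√(n/2) ⇒ n = 2(δ/d)² = 2 × (3.857 / 0.64)² = 72.65.
Rounding up, n = 73 per group.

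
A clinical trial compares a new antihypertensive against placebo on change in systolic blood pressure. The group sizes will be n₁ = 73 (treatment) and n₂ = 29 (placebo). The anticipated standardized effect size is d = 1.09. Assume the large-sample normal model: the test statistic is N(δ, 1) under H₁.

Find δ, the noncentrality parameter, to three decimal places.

δ ≈ 4.966

δ = d / √(1/n₁ + 1/n₂) = 1.09 / √(1/73 + 1/29) = 4.9658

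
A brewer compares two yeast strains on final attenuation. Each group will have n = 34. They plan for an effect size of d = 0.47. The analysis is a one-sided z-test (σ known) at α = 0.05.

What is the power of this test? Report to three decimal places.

Noncentrality parameter: δ = d·√(n/2) = 0.47 × √(34/2) = 1.9379
Critical value for a one-sided test at α = 0.05: z_α = 1.645.
Power = P(Z > 1.645 − δ) = Φ(0.293) = 0.6152.

Power ≈ 0.615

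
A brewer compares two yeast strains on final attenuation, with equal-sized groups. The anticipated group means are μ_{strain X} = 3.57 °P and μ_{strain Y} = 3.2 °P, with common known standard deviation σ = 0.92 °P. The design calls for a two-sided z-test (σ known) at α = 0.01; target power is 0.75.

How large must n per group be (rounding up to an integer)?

n = 131 per group

Standardized effect: d = |μ_{strain X} − μ_{strain Y}| / σ = |3.57 − 3.2| / 0.92 = 0.4022
For power 0.75 need Φ(δ − z_{0.005}) = 0.75, so δ = z_{0.005} + z_{0.25} = 2.576 + 0.674 = 3.250.
(For δ > 0 the lower-tail rejection region contributes negligibly to power, so the one-term inversion is standard.)
δ = d·√(n/2) ⇒ n = 2(δ/d)² = 2 × (3.250 / 0.4022)² = 130.63.
Rounding up, n = 131 per group.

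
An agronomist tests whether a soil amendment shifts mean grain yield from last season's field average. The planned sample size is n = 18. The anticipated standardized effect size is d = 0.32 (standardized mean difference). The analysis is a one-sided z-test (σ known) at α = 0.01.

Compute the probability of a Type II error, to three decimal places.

Noncentrality parameter: δ = d·√n = 0.32 × √18 = 1.3576
One-sided α = 0.01 → critical value z_{0.01} = 2.326.
Power = P(Z > 2.326 − δ) = Φ(-0.969) = 0.1663.
Type II error: β = 1 − power = 1 − 0.1663 = 0.8337.

β ≈ 0.834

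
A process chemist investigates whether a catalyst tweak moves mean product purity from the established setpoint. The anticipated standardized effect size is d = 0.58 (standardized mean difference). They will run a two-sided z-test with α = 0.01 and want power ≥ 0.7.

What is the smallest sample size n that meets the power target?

Set Φ(δ − 2.576) = 0.7; then δ − 2.576 = Φ⁻¹(0.7) = 0.524, giving δ = 3.100.
(Ignoring the negligible lower-tail rejection probability gives the usual closed-form inversion.)
δ = d·√n ⇒ n = (δ/d)² = (3.100 / 0.58)² = 28.57.
Rounding up, n = 29.

n = 29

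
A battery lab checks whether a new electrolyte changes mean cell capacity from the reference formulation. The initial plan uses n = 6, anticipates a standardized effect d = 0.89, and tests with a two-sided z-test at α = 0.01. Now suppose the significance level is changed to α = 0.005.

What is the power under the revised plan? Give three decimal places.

δ = d·√n = 0.89 × √6 = 2.1800 (unchanged). New critical value: z_{0.0025} = 2.807.
Revised power = Φ(δ − 2.807) + Φ(−δ − 2.807) = Φ(-0.627) + Φ(-4.987) = 0.2653 + 0.0000 = 0.2653.

Power ≈ 0.265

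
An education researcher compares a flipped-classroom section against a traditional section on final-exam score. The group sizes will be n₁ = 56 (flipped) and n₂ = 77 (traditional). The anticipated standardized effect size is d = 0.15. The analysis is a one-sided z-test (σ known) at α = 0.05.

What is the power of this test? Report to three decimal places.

Noncentrality parameter: δ = d / √(1/n₁ + 1/n₂) = 0.15 / √(1/56 + 1/77) = 0.8541
Critical value for a one-sided test at α = 0.05: z_α = 1.645.
Power = P(Z > 1.645 − δ) = Φ(-0.791) = 0.2145.

Power ≈ 0.215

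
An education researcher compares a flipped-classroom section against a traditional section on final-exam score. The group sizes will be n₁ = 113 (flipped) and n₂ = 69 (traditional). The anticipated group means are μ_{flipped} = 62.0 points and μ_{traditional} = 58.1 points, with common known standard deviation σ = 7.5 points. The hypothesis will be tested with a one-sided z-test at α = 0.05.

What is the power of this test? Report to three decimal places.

Standardized effect: d = |μ_{flipped} − μ_{traditional}| / σ = |62.0 − 58.1| / 7.5 = 0.5200
Noncentrality parameter: δ = d / √(1/n₁ + 1/n₂) = 0.5200 / √(1/113 + 1/69) = 3.4035
One-sided α = 0.05 → critical value z_{0.05} = 1.645.
Power = P(Z > 1.645 − δ) = Φ(1.759) = 0.9607.

Power ≈ 0.961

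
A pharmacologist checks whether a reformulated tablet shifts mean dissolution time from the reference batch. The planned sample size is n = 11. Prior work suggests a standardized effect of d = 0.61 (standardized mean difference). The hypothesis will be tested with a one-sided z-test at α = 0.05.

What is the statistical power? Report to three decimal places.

Noncentrality parameter: δ = d·√n = 0.61 × √11 = 2.0231
One-sided α = 0.05 → critical value z_{0.05} = 1.645.
Power = Φ(δ − 1.645) = Φ(0.378) = 0.6474.

Power ≈ 0.647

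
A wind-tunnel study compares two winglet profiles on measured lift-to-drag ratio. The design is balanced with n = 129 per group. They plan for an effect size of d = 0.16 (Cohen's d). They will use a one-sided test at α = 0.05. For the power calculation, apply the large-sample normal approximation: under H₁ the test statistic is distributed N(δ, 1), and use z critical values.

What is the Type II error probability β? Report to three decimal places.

β ≈ 0.641

Noncentrality parameter: δ = d·√(n/2) = 0.16 × √(129/2) = 1.2850
One-sided α = 0.05 → critical value z_{0.05} = 1.645.
Power = Φ(δ − 1.645) = Φ(-0.360) = 0.3595.
Type II error: β = 1 − power = 1 − 0.3595 = 0.6405.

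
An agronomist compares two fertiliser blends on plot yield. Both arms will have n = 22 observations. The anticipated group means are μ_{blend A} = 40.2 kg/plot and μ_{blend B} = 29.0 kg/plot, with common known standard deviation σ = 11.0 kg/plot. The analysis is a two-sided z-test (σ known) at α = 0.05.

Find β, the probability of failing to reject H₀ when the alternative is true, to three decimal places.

β ≈ 0.078

Standardized effect: d = |μ_{blend A} − μ_{blend B}| / σ = |40.2 − 29.0| / 11.0 = 1.0182
Noncentrality parameter: δ = d·√(n/2) = 1.0182 × √(22/2) = 3.3769
Critical value for a two-sided test at α = 0.05: z_{α/2} = 1.960.
Power = Φ(δ − 1.960) + Φ(−δ − 1.960) = Φ(1.417) + Φ(-5.337) = 0.9218 + 0.0000 = 0.9218.
Type II error: β = 1 − power = 1 − 0.9218 = 0.0782.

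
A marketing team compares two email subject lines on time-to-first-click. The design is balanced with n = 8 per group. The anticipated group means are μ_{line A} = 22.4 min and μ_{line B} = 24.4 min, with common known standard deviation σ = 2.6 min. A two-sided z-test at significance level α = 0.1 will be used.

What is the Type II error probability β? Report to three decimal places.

Standardized effect: d = |μ_{line A} − μ_{line B}| / σ = |22.4 − 24.4| / 2.6 = 0.7692
Noncentrality parameter: δ = d·√(n/2) = 0.7692 × √(8/2) = 1.5385
Critical value for a two-sided test at α = 0.1: z_{α/2} = 1.645.
Power = Φ(δ − 1.645) + Φ(−δ − 1.645) = Φ(-0.106) + Φ(-3.183) = 0.4576 + 0.0007 = 0.4584.
Type II error: β = 1 − power = 1 − 0.4584 = 0.5416.

β ≈ 0.542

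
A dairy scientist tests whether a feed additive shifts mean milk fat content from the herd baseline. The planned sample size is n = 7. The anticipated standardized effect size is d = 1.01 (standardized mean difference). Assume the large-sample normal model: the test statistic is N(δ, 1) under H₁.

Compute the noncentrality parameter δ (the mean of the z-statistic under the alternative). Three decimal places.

The noncentrality parameter scales effect size by the design's sample-size factor: δ = d·√n = 1.01 × √7 = 2.6722

δ ≈ 2.672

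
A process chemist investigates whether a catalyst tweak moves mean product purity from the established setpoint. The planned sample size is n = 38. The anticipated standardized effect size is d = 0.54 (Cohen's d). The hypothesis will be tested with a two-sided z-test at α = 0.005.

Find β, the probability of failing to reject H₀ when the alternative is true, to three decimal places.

β ≈ 0.301

Noncentrality parameter: δ = d·√n = 0.54 × √38 = 3.3288
Critical value for a two-sided test at α = 0.005: z_{α/2} = 2.807.
Power = Φ(δ − 2.807) + Φ(−δ − 2.807) = Φ(0.522) + Φ(-6.136) = 0.6991 + 0.0000 = 0.6991.
Type II error: β = 1 − power = 1 − 0.6991 = 0.3009.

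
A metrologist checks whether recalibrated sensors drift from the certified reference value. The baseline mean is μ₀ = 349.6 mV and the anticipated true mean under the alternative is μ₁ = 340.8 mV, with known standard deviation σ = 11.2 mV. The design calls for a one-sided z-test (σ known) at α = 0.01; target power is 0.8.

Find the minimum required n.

n = 17

Standardized effect: d = |μ₁ − μ₀| / σ = |340.8 − 349.6| / 11.2 = 0.7857
Set Φ(δ − 2.326) = 0.8; then δ − 2.326 = Φ⁻¹(0.8) = 0.842, giving δ = 3.168.
δ = d·√n ⇒ n = (δ/d)² = (3.168 / 0.7857)² = 16.26.
Round up to the next whole unit.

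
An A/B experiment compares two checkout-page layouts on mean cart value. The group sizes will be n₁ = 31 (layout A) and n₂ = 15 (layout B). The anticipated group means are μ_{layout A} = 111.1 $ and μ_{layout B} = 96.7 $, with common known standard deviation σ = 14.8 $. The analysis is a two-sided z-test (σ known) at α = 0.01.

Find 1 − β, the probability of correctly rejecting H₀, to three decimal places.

Standardized effect: d = |μ_{layout A} − μ_{layout B}| / σ = |111.1 − 96.7| / 14.8 = 0.9730
Noncentrality parameter: δ = d / √(1/n₁ + 1/n₂) = 0.9730 / √(1/31 + 1/15) = 3.0935
Critical value for a two-sided test at α = 0.01: z_{α/2} = 2.576.
Power = Φ(δ − 2.576) + Φ(−δ − 2.576) = Φ(0.518) + Φ(-5.669) = 0.6977 + 0.0000 = 0.6977.

Power ≈ 0.698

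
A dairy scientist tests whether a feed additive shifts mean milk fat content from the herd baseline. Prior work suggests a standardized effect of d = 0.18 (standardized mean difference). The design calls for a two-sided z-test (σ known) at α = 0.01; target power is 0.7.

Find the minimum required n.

Set Φ(δ − 2.576) = 0.7; then δ − 2.576 = Φ⁻¹(0.7) = 0.524, giving δ = 3.100.
(The Φ(−δ − z_{α/2}) term is vanishingly small for δ > 0 and is dropped in the standard sample-size formula.)
δ = d·√n ⇒ n = (δ/d)² = (3.100 / 0.18)² = 296.65.
Rounding up, n = 297.

n = 297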